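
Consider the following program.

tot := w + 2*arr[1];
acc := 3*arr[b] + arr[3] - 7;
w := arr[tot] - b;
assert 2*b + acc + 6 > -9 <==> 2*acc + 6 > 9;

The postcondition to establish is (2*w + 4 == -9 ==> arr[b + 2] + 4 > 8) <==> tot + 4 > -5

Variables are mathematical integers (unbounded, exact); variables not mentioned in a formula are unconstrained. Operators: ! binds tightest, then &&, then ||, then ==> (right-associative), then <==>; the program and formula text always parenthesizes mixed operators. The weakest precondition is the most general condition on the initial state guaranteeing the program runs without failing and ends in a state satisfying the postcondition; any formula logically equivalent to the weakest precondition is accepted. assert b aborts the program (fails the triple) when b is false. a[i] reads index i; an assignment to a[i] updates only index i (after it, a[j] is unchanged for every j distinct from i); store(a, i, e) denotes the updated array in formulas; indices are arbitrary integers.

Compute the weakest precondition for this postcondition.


Working backward. After the program, the postcondition (2*w + 4 == -9 ==> arr[b + 2] + 4 > 8) <==> tot + 4 > -5 must hold; in canonical form it is (2*w == -13 ==> arr[b + 2] > 4) <==> tot > -9.
Before assert 2*b + acc + 6 > -9 <==> 2*acc + 6 > 9: (acc + 2*b > -15 <==> 2*acc > 3) && ((2*w == -13 ==> arr[b + 2] > 4) <==> tot > -9)
Before w := arr[tot] - b: (acc + 2*b > -15 <==> 2*acc > 3) && ((2*arr[tot] == 2*b - 13 ==> arr[b + 2] > 4) <==> tot > -9)
Before acc := 3*arr[b] + arr[3] - 7: (arr[3] + 3*arr[b] + 2*b > -8 <==> 2*arr[3] + 6*arr[b] > 17) && ((2*arr[tot] == 2*b - 13 ==> arr[b + 2] > 4) <==> tot > -9)
Before tot := w + 2*arr[1]: (arr[3] + 3*arr[b] + 2*b > -8 <==> 2*arr[3] + 6*arr[b] > 17) && ((2*arr[2*arr[1] + w] == 2*b - 13 ==> arr[b + 2] > 4) <==> 2*arr[1] + w > -9)
Answer: WP = (arr[3] + 3*arr[b] + 2*b > -8 <==> 2*arr[3] + 6*arr[b] > 17) && ((2*arr[2*arr[1] + w] == 2*b - 13 ==> arr[b + 2] > 4) <==> 2*arr[1] + w > -9)


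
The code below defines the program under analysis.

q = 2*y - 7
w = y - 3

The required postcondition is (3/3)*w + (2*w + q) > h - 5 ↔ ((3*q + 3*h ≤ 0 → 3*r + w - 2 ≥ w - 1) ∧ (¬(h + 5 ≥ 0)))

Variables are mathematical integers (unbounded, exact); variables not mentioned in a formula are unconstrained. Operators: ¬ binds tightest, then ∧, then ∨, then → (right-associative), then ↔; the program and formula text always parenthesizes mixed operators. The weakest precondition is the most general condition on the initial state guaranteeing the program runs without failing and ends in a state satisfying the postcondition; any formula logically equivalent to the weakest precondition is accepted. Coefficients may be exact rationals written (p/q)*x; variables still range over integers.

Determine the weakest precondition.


Working backward. After the program, the postcondition (3/3)*w + (2*w + q) > h - 5 ↔ ((3*q + 3*h ≤ 0 → 3*r + w - 2 ≥ w - 1) ∧ (¬(h + 5 ≥ 0))) must hold; in canonical form it is q + 3*w > h - 5 ↔ ((3*h + 3*q ≤ 0 → 3*r ≥ 1) ∧ (¬(h ≥ -5))).
Before w := y - 3: q + 3*y > h + 4 ↔ ((3*h + 3*q ≤ 0 → 3*r ≥ 1) ∧ (¬(h ≥ -5)))
Before q := 2*y - 7: 5*y > h + 11 ↔ ((3*h + 6*y ≤ 21 → 3*r ≥ 1) ∧ (¬(h ≥ -5)))
Answer: WP = 5*y > h + 11 ↔ ((3*h + 6*y ≤ 21 → 3*r ≥ 1) ∧ (¬(h ≥ -5)))


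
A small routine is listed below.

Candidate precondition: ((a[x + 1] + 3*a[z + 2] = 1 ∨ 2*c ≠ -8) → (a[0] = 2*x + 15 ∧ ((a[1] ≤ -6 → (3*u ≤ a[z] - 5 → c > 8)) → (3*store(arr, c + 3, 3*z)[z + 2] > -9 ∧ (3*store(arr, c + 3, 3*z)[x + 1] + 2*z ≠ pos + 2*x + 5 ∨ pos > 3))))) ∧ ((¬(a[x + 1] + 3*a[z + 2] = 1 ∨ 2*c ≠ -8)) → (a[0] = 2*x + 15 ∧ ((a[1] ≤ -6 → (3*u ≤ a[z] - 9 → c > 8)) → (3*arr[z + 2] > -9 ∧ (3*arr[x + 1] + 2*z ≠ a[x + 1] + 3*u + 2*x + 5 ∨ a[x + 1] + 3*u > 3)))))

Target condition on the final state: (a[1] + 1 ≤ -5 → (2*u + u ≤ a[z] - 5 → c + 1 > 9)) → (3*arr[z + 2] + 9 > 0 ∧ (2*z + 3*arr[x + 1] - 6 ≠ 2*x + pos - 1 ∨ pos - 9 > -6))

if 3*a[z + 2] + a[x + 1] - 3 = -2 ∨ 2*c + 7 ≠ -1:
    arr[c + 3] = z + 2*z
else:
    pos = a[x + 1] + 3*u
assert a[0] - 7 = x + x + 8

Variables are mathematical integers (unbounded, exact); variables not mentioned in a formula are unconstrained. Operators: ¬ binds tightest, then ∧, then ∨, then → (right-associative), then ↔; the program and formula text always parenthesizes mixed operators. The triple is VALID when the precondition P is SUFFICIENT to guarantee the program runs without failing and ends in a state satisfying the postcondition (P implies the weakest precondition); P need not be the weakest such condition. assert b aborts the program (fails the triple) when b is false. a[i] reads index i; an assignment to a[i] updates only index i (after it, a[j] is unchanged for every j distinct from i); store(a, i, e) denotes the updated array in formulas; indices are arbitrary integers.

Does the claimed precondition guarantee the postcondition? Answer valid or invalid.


Working backward. After the program, the postcondition (a[1] + 1 ≤ -5 → (2*u + u ≤ a[z] - 5 → c + 1 > 9)) → (3*arr[z + 2] + 9 > 0 ∧ (2*z + 3*arr[x + 1] - 6 ≠ 2*x + pos - 1 ∨ pos - 9 > -6)) must hold; in canonical form it is (a[1] ≤ -6 → (3*u ≤ a[z] - 5 → c > 8)) → (3*arr[z + 2] > -9 ∧ (3*arr[x + 1] + 2*z ≠ pos + 2*x + 5 ∨ pos > 3)).
Before assert a[0] - 7 = x + x + 8: a[0] = 2*x + 15 ∧ ((a[1] ≤ -6 → (3*u ≤ a[z] - 5 → c > 8)) → (3*arr[z + 2] > -9 ∧ (3*arr[x + 1] + 2*z ≠ pos + 2*x + 5 ∨ pos > 3)))
Then branch requires a[0] = 2*x + 15 ∧ ((a[1] ≤ -6 → (3*u ≤ a[z] - 5 → c > 8)) → (3*store(arr, c + 3, 3*z)[z + 2] > -9 ∧ (3*store(arr, c + 3, 3*z)[x + 1] + 2*z ≠ pos + 2*x + 5 ∨ pos > 3))); else branch requires a[0] = 2*x + 15 ∧ ((a[1] ≤ -6 → (3*u ≤ a[z] - 5 → c > 8)) → (3*arr[z + 2] > -9 ∧ (3*arr[x + 1] + 2*z ≠ a[x + 1] + 3*u + 2*x + 5 ∨ a[x + 1] + 3*u > 3))).
Before the if: ((a[x + 1] + 3*a[z + 2] = 1 ∨ 2*c ≠ -8) → (a[0] = 2*x + 15 ∧ ((a[1] ≤ -6 → (3*u ≤ a[z] - 5 → c > 8)) → (3*store(arr, c + 3, 3*z)[z + 2] > -9 ∧ (3*store(arr, c + 3, 3*z)[x + 1] + 2*z ≠ pos + 2*x + 5 ∨ pos > 3))))) ∧ ((¬(a[x + 1] + 3*a[z + 2] = 1 ∨ 2*c ≠ -8)) → (a[0] = 2*x + 15 ∧ ((a[1] ≤ -6 → (3*u ≤ a[z] - 5 → c > 8)) → (3*arr[z + 2] > -9 ∧ (3*arr[x + 1] + 2*z ≠ a[x + 1] + 3*u + 2*x + 5 ∨ a[x + 1] + 3*u > 3)))))
The weakest precondition is ((a[x + 1] + 3*a[z + 2] = 1 ∨ 2*c ≠ -8) → (a[0] = 2*x + 15 ∧ ((a[1] ≤ -6 → (3*u ≤ a[z] - 5 → c > 8)) → (3*store(arr, c + 3, 3*z)[z + 2] > -9 ∧ (3*store(arr, c + 3, 3*z)[x + 1] + 2*z ≠ pos + 2*x + 5 ∨ pos > 3))))) ∧ ((¬(a[x + 1] + 3*a[z + 2] = 1 ∨ 2*c ≠ -8)) → (a[0] = 2*x + 15 ∧ ((a[1] ≤ -6 → (3*u ≤ a[z] - 5 → c > 8)) → (3*arr[z + 2] > -9 ∧ (3*arr[x + 1] + 2*z ≠ a[x + 1] + 3*u + 2*x + 5 ∨ a[x + 1] + 3*u > 3))))).
Check whether ((a[x + 1] + 3*a[z + 2] = 1 ∨ 2*c ≠ -8) → (a[0] = 2*x + 15 ∧ ((a[1] ≤ -6 → (3*u ≤ a[z] - 5 → c > 8)) → (3*store(arr, c + 3, 3*z)[z + 2] > -9 ∧ (3*store(arr, c + 3, 3*z)[x + 1] + 2*z ≠ pos + 2*x + 5 ∨ pos > 3))))) ∧ ((¬(a[x + 1] + 3*a[z + 2] = 1 ∨ 2*c ≠ -8)) → (a[0] = 2*x + 15 ∧ ((a[1] ≤ -6 → (3*u ≤ a[z] - 9 → c > 8)) → (3*arr[z + 2] > -9 ∧ (3*arr[x + 1] + 2*z ≠ a[x + 1] + 3*u + 2*x + 5 ∨ a[x + 1] + 3*u > 3))))) implies it.
Every state satisfying the precondition satisfies the weakest precondition: the implication holds.
Answer: valid


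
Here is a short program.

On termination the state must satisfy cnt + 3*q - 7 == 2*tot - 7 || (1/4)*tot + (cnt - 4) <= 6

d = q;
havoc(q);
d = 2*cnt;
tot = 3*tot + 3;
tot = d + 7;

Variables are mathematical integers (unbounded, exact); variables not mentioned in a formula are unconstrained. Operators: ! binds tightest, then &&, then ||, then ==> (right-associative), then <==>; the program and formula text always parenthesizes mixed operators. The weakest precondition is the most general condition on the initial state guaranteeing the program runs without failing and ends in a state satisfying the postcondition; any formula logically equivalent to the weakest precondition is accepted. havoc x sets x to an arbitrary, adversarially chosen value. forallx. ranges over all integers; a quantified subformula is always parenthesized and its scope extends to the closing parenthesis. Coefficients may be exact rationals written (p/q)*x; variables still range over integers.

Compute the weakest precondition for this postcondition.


Working backward. After the program, the postcondition cnt + 3*q - 7 == 2*tot - 7 || (1/4)*tot + (cnt - 4) <= 6 must hold; in canonical form it is cnt + 3*q == 2*tot || cnt + (1/4)*tot <= 10.
Before tot := d + 7: cnt + 3*q == 2*d + 14 || cnt + (1/4)*d <= 33/4
Before tot := 3*tot + 3: cnt + 3*q == 2*d + 14 || cnt + (1/4)*d <= 33/4
Before d := 2*cnt: 3*q == 3*cnt + 14 || (3/2)*cnt <= 33/4
Before havoc q: forall q_1. (3*q_1 == 3*cnt + 14 || (3/2)*cnt <= 33/4)
Before d := q: forall q_1. (3*q_1 == 3*cnt + 14 || (3/2)*cnt <= 33/4)
Answer: WP = forall q_1. (3*q_1 == 3*cnt + 14 || (3/2)*cnt <= 33/4)


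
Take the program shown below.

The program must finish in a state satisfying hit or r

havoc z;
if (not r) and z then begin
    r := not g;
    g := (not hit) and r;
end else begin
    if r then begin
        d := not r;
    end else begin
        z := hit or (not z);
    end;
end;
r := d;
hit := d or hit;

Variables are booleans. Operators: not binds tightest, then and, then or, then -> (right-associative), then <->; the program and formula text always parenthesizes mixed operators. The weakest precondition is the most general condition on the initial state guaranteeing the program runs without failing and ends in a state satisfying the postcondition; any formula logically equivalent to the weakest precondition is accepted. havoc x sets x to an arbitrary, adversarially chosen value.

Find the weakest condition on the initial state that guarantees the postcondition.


Working backward. After the program, hit or r must hold.
Before hit := d or hit: d or hit or r
Before r := d: d or hit
Then branch requires d or hit; else branch requires (r -> ((not r) or hit)) and ((not r) -> (d or hit)).
Before the if: (((not r) and z) -> (d or hit)) and ((not ((not r) and z)) -> ((r -> ((not r) or hit)) and ((not r) -> (d or hit))))
Before havoc z: ((not r) -> (d or hit)) and (r -> ((r -> ((not r) or hit)) and ((not r) -> (d or hit)))) and (r -> ((not r) or hit))
Answer: WP = ((not r) -> (d or hit)) and (r -> ((r -> ((not r) or hit)) and ((not r) -> (d or hit)))) and (r -> ((not r) or hit))


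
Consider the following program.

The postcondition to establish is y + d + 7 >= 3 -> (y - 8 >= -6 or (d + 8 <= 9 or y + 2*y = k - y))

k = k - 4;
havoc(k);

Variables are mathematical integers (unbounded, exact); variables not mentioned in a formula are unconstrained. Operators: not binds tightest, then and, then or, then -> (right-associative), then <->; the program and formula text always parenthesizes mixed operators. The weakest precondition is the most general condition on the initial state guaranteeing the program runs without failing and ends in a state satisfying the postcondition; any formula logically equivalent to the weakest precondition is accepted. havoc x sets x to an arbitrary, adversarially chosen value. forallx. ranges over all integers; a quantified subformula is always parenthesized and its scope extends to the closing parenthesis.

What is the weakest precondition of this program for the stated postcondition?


Working backward. After the program, the postcondition y + d + 7 >= 3 -> (y - 8 >= -6 or (d + 8 <= 9 or y + 2*y = k - y)) must hold; in canonical form it is d + y >= -4 -> (y >= 2 or d <= 1 or 4*y = k).
Before havoc k: forall k_1. (d + y >= -4 -> (y >= 2 or d <= 1 or 4*y = k_1))
Before k := k - 4: forall k_1. (d + y >= -4 -> (y >= 2 or d <= 1 or 4*y = k_1))
Answer: WP = forall k_1. (d + y >= -4 -> (y >= 2 or d <= 1 or 4*y = k_1))


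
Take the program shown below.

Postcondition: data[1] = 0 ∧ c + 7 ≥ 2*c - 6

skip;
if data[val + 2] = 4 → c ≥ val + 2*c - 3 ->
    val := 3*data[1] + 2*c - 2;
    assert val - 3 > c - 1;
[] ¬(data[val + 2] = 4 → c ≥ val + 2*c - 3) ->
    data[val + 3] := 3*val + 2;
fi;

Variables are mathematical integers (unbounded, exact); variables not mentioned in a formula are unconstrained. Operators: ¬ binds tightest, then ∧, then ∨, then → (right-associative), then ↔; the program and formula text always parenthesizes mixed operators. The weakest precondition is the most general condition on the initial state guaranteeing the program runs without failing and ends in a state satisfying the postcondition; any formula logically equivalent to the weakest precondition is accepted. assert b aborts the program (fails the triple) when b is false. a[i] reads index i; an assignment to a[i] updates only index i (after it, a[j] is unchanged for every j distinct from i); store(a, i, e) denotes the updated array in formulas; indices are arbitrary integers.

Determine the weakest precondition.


Working backward. After the program, the postcondition data[1] = 0 ∧ c + 7 ≥ 2*c - 6 must hold; in canonical form it is data[1] = 0 ∧ c ≤ 13.
Then branch requires 3*data[1] + c > 4 ∧ data[1] = 0 ∧ c ≤ 13; else branch requires store(data, val + 3, 3*val + 2)[1] = 0 ∧ c ≤ 13.
Before the if: ((data[val + 2] = 4 → c + val ≤ 3) → (3*data[1] + c > 4 ∧ data[1] = 0 ∧ c ≤ 13)) ∧ ((¬(data[val + 2] = 4 → c + val ≤ 3)) → (store(data, val + 3, 3*val + 2)[1] = 0 ∧ c ≤ 13))
Before skip: ((data[val + 2] = 4 → c + val ≤ 3) → (3*data[1] + c > 4 ∧ data[1] = 0 ∧ c ≤ 13)) ∧ ((¬(data[val + 2] = 4 → c + val ≤ 3)) → (store(data, val + 3, 3*val + 2)[1] = 0 ∧ c ≤ 13))
Answer: WP = ((data[val + 2] = 4 → c + val ≤ 3) → (3*data[1] + c > 4 ∧ data[1] = 0 ∧ c ≤ 13)) ∧ ((¬(data[val + 2] = 4 → c + val ≤ 3)) → (store(data, val + 3, 3*val + 2)[1] = 0 ∧ c ≤ 13))


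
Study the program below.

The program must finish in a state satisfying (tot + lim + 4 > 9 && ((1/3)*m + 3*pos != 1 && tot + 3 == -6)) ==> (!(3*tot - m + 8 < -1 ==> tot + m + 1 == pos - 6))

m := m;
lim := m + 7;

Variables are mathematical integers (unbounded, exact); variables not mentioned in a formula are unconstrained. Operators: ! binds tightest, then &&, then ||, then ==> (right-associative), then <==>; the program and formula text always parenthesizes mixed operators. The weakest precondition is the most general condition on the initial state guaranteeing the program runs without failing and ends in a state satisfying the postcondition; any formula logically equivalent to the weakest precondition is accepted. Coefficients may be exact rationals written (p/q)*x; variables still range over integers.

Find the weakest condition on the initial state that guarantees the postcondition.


Working backward. After the program, the postcondition (tot + lim + 4 > 9 && ((1/3)*m + 3*pos != 1 && tot + 3 == -6)) ==> (!(3*tot - m + 8 < -1 ==> tot + m + 1 == pos - 6)) must hold; in canonical form it is (lim + tot > 5 && (1/3)*m + 3*pos != 1 && tot == -9) ==> (!(3*tot < m - 9 ==> m + tot == pos - 7)).
Before lim := m + 7: (m + tot > -2 && (1/3)*m + 3*pos != 1 && tot == -9) ==> (!(3*tot < m - 9 ==> m + tot == pos - 7))
Before m := m: (m + tot > -2 && (1/3)*m + 3*pos != 1 && tot == -9) ==> (!(3*tot < m - 9 ==> m + tot == pos - 7))
Answer: WP = (m + tot > -2 && (1/3)*m + 3*pos != 1 && tot == -9) ==> (!(3*tot < m - 9 ==> m + tot == pos - 7))


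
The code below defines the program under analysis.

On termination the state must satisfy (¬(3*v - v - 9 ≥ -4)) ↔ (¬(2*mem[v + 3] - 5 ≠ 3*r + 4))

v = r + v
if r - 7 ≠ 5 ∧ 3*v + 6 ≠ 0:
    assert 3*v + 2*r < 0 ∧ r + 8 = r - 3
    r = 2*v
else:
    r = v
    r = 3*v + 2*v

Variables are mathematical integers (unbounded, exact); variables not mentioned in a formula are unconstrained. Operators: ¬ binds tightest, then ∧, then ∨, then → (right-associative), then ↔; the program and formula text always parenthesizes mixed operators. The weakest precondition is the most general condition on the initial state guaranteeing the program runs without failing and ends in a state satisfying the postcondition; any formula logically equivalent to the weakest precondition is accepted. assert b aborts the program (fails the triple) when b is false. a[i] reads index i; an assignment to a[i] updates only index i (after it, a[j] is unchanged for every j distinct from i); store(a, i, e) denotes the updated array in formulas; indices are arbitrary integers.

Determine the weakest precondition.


Working backward. After the program, the postcondition (¬(3*v - v - 9 ≥ -4)) ↔ (¬(2*mem[v + 3] - 5 ≠ 3*r + 4)) must hold; in canonical form it is (¬(2*v ≥ 5)) ↔ (¬(2*mem[v + 3] ≠ 3*r + 9)).
Then branch requires false; else branch requires (¬(2*v ≥ 5)) ↔ (¬(2*mem[v + 3] ≠ 15*v + 9)).
Before the if: (¬(r ≠ 12 ∧ 3*v ≠ -6)) ∧ ((¬(r ≠ 12 ∧ 3*v ≠ -6)) → ((¬(2*v ≥ 5)) ↔ (¬(2*mem[v + 3] ≠ 15*v + 9))))
Before v := r + v: (¬(r ≠ 12 ∧ 3*r + 3*v ≠ -6)) ∧ ((¬(r ≠ 12 ∧ 3*r + 3*v ≠ -6)) → ((¬(2*r + 2*v ≥ 5)) ↔ (¬(2*mem[r + v + 3] ≠ 15*r + 15*v + 9))))
Answer: WP = (¬(r ≠ 12 ∧ 3*r + 3*v ≠ -6)) ∧ ((¬(r ≠ 12 ∧ 3*r + 3*v ≠ -6)) → ((¬(2*r + 2*v ≥ 5)) ↔ (¬(2*mem[r + v + 3] ≠ 15*r + 15*v + 9))))


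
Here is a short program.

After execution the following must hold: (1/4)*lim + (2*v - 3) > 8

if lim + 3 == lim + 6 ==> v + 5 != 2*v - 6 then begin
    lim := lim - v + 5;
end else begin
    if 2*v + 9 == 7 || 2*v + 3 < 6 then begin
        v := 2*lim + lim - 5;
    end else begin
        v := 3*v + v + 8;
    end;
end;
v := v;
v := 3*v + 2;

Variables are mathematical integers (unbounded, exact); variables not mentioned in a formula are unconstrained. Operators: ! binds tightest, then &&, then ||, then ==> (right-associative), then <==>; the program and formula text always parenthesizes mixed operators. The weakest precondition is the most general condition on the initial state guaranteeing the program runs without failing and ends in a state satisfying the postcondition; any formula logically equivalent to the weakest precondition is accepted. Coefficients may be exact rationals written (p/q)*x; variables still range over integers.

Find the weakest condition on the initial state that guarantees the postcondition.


Working backward. After the program, the postcondition (1/4)*lim + (2*v - 3) > 8 must hold; in canonical form it is (1/4)*lim + 2*v > 11.
Before v := 3*v + 2: (1/4)*lim + 6*v > 7
Before v := v: (1/4)*lim + 6*v > 7
Then branch requires (1/4)*lim + (23/4)*v > 23/4; else branch requires ((2*v == -2 || 2*v < 3) ==> (73/4)*lim > 37) && ((!(2*v == -2 || 2*v < 3)) ==> (1/4)*lim + 24*v > -41).
Before the if: (1/4)*lim + (23/4)*v > 23/4
Answer: WP = (1/4)*lim + (23/4)*v > 23/4


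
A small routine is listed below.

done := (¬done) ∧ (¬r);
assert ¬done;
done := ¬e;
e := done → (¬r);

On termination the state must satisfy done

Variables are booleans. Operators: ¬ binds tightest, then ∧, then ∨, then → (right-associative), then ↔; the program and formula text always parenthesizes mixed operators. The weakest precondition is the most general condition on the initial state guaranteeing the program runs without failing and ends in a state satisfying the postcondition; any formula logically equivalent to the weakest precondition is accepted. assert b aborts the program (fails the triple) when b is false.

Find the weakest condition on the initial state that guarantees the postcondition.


Working backward. After the program, done must hold.
Before e := done → (¬r): done
Before done := ¬e: ¬e
Before assert ¬done: (¬done) ∧ (¬e)
Before done := (¬done) ∧ (¬r): (¬((¬done) ∧ (¬r))) ∧ (¬e)
Answer: WP = (¬((¬done) ∧ (¬r))) ∧ (¬e)


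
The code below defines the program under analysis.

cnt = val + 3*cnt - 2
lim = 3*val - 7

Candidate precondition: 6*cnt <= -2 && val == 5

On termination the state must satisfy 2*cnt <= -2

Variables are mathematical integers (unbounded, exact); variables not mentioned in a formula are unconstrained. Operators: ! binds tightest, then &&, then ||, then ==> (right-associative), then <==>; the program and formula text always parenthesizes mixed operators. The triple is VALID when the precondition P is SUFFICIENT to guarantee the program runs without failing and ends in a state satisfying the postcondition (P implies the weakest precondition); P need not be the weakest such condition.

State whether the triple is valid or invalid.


Working backward. After the program, 2*cnt <= -2 must hold.
Before lim := 3*val - 7: 2*cnt <= -2
Before cnt := val + 3*cnt - 2: 6*cnt + 2*val <= 2
The weakest precondition is 6*cnt + 2*val <= 2.
Check whether 6*cnt <= -2 && val == 5 implies it.
Countermodel: at the initial state cnt = -1, val = 5, the precondition holds but the weakest precondition fails.
Answer: invalid


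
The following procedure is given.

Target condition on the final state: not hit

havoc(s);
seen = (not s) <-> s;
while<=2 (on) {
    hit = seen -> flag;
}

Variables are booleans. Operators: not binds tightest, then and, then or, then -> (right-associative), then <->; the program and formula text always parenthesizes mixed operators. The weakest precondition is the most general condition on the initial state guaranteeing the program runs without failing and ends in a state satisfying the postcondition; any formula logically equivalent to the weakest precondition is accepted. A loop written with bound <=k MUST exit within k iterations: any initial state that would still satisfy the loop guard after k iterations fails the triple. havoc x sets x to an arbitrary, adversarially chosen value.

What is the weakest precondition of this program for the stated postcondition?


Working backward. After the program, not hit must hold.
Before the loop (bound <=2), unroll the exhaustion recursion (WP_0 = exit-now case; WP_j = one more guarded iteration, up to j = 2):
  WP_0: (not on) and (not hit)
  WP_1: (on -> ((not on) and (not (seen -> flag)))) and ((not on) -> (not hit))
  WP_2: (on -> ((on -> ((not on) and (not (seen -> flag)))) and ((not on) -> (not (seen -> flag))))) and ((not on) -> (not hit))
So before the loop: (on -> ((on -> ((not on) and (not (seen -> flag)))) and ((not on) -> (not (seen -> flag))))) and ((not on) -> (not hit))
Before seen := (not s) <-> s: (on -> ((on -> ((not on) and (not (((not s) <-> s) -> flag)))) and ((not on) -> (not (((not s) <-> s) -> flag))))) and ((not on) -> (not hit))
Before havoc s: (not on) and ((not on) -> (not hit))
Answer: WP = (not on) and ((not on) -> (not hit))


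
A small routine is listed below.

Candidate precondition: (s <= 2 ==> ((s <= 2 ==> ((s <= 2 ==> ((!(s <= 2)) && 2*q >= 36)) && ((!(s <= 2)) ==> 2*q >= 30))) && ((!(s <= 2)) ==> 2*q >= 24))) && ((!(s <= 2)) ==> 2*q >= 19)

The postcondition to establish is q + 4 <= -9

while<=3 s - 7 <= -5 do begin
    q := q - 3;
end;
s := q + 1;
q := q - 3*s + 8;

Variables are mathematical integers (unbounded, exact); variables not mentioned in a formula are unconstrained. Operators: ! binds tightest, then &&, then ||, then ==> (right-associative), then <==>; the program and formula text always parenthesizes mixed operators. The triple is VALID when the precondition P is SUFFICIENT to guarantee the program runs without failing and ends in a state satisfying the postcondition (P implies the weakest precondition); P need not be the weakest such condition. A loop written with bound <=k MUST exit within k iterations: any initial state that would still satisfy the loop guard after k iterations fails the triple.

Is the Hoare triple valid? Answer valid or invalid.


Working backward. After the program, the postcondition q + 4 <= -9 must hold; in canonical form it is q <= -13.
Before q := q - 3*s + 8: q <= 3*s - 21
Before s := q + 1: 2*q >= 18
Before the loop (bound <=3), unroll the exhaustion recursion (WP_0 = exit-now case; WP_j = one more guarded iteration, up to j = 3):
  WP_0: (!(s <= 2)) && 2*q >= 18
  WP_1: (s <= 2 ==> ((!(s <= 2)) && 2*q >= 24)) && ((!(s <= 2)) ==> 2*q >= 18)
  WP_2: (s <= 2 ==> ((s <= 2 ==> ((!(s <= 2)) && 2*q >= 30)) && ((!(s <= 2)) ==> 2*q >= 24))) && ((!(s <= 2)) ==> 2*q >= 18)
  WP_3: (s <= 2 ==> ((s <= 2 ==> ((s <= 2 ==> ((!(s <= 2)) && 2*q >= 36)) && ((!(s <= 2)) ==> 2*q >= 30))) && ((!(s <= 2)) ==> 2*q >= 24))) && ((!(s <= 2)) ==> 2*q >= 18)
So before the loop: (s <= 2 ==> ((s <= 2 ==> ((s <= 2 ==> ((!(s <= 2)) && 2*q >= 36)) && ((!(s <= 2)) ==> 2*q >= 30))) && ((!(s <= 2)) ==> 2*q >= 24))) && ((!(s <= 2)) ==> 2*q >= 18)
The weakest precondition is (s <= 2 ==> ((s <= 2 ==> ((s <= 2 ==> ((!(s <= 2)) && 2*q >= 36)) && ((!(s <= 2)) ==> 2*q >= 30))) && ((!(s <= 2)) ==> 2*q >= 24))) && ((!(s <= 2)) ==> 2*q >= 18).
Check whether (s <= 2 ==> ((s <= 2 ==> ((s <= 2 ==> ((!(s <= 2)) && 2*q >= 36)) && ((!(s <= 2)) ==> 2*q >= 30))) && ((!(s <= 2)) ==> 2*q >= 24))) && ((!(s <= 2)) ==> 2*q >= 19) implies it.
Every state satisfying the precondition satisfies the weakest precondition: the implication holds.
Answer: valid


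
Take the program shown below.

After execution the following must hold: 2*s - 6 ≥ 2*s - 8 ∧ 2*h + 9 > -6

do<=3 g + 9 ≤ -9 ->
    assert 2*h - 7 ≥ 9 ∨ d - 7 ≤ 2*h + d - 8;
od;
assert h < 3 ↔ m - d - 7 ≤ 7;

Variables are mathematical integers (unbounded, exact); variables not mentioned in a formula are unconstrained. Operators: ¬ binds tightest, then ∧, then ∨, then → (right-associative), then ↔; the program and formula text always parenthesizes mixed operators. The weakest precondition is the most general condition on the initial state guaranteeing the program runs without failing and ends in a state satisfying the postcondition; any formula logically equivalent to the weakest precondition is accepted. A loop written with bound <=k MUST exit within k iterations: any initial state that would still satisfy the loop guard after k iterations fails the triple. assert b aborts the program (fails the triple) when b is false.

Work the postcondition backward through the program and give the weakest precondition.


Working backward. After the program, the postcondition 2*s - 6 ≥ 2*s - 8 ∧ 2*h + 9 > -6 must hold; in canonical form it is 2*h > -15.
Before assert h < 3 ↔ m - d - 7 ≤ 7: (h < 3 ↔ m ≤ d + 14) ∧ 2*h > -15
Before the loop (bound <=3), unroll the exhaustion recursion (WP_0 = exit-now case; WP_j = one more guarded iteration, up to j = 3):
  WP_0: (¬(g ≤ -18)) ∧ (h < 3 ↔ m ≤ d + 14) ∧ 2*h > -15
  WP_1: (g ≤ -18 → ((2*h ≥ 16 ∨ 2*h ≥ 1) ∧ (¬(g ≤ -18)) ∧ (h < 3 ↔ m ≤ d + 14) ∧ 2*h > -15)) ∧ ((¬(g ≤ -18)) → ((h < 3 ↔ m ≤ d + 14) ∧ 2*h > -15))
  WP_2: (g ≤ -18 → ((2*h ≥ 16 ∨ 2*h ≥ 1) ∧ (g ≤ -18 → ((2*h ≥ 16 ∨ 2*h ≥ 1) ∧ (¬(g ≤ -18)) ∧ (h < 3 ↔ m ≤ d + 14) ∧ 2*h > -15)) ∧ ((¬(g ≤ -18)) → ((h < 3 ↔ m ≤ d + 14) ∧ 2*h > -15)))) ∧ ((¬(g ≤ -18)) → ((h < 3 ↔ m ≤ d + 14) ∧ 2*h > -15))
  WP_3: (g ≤ -18 → ((2*h ≥ 16 ∨ 2*h ≥ 1) ∧ (g ≤ -18 → ((2*h ≥ 16 ∨ 2*h ≥ 1) ∧ (g ≤ -18 → ((2*h ≥ 16 ∨ 2*h ≥ 1) ∧ (¬(g ≤ -18)) ∧ (h < 3 ↔ m ≤ d + 14) ∧ 2*h > -15)) ∧ ((¬(g ≤ -18)) → ((h < 3 ↔ m ≤ d + 14) ∧ 2*h > -15)))) ∧ ((¬(g ≤ -18)) → ((h < 3 ↔ m ≤ d + 14) ∧ 2*h > -15)))) ∧ ((¬(g ≤ -18)) → ((h < 3 ↔ m ≤ d + 14) ∧ 2*h > -15))
So before the loop: (g ≤ -18 → ((2*h ≥ 16 ∨ 2*h ≥ 1) ∧ (g ≤ -18 → ((2*h ≥ 16 ∨ 2*h ≥ 1) ∧ (g ≤ -18 → ((2*h ≥ 16 ∨ 2*h ≥ 1) ∧ (¬(g ≤ -18)) ∧ (h < 3 ↔ m ≤ d + 14) ∧ 2*h > -15)) ∧ ((¬(g ≤ -18)) → ((h < 3 ↔ m ≤ d + 14) ∧ 2*h > -15)))) ∧ ((¬(g ≤ -18)) → ((h < 3 ↔ m ≤ d + 14) ∧ 2*h > -15)))) ∧ ((¬(g ≤ -18)) → ((h < 3 ↔ m ≤ d + 14) ∧ 2*h > -15))
Answer: WP = (g ≤ -18 → ((2*h ≥ 16 ∨ 2*h ≥ 1) ∧ (g ≤ -18 → ((2*h ≥ 16 ∨ 2*h ≥ 1) ∧ (g ≤ -18 → ((2*h ≥ 16 ∨ 2*h ≥ 1) ∧ (¬(g ≤ -18)) ∧ (h < 3 ↔ m ≤ d + 14) ∧ 2*h > -15)) ∧ ((¬(g ≤ -18)) → ((h < 3 ↔ m ≤ d + 14) ∧ 2*h > -15)))) ∧ ((¬(g ≤ -18)) → ((h < 3 ↔ m ≤ d + 14) ∧ 2*h > -15)))) ∧ ((¬(g ≤ -18)) → ((h < 3 ↔ m ≤ d + 14) ∧ 2*h > -15))


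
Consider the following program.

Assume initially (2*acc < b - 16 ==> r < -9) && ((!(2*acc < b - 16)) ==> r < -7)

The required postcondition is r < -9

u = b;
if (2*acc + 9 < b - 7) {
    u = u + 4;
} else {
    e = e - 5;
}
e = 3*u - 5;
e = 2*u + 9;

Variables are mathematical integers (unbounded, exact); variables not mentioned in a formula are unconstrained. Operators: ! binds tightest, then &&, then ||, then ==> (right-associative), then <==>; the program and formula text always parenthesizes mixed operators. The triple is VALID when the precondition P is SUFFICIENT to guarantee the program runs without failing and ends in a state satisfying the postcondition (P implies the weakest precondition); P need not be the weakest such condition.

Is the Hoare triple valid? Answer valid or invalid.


Working backward. After the program, r < -9 must hold.
Before e := 2*u + 9: r < -9
Before e := 3*u - 5: r < -9
Then branch requires r < -9; else branch requires r < -9.
Before the if: (2*acc < b - 16 ==> r < -9) && ((!(2*acc < b - 16)) ==> r < -9)
Before u := b: (2*acc < b - 16 ==> r < -9) && ((!(2*acc < b - 16)) ==> r < -9)
The weakest precondition is (2*acc < b - 16 ==> r < -9) && ((!(2*acc < b - 16)) ==> r < -9).
Check whether (2*acc < b - 16 ==> r < -9) && ((!(2*acc < b - 16)) ==> r < -7) implies it.
Countermodel: at the initial state acc = 0, b = 16, r = -9, the precondition holds but the weakest precondition fails.
Answer: invalid


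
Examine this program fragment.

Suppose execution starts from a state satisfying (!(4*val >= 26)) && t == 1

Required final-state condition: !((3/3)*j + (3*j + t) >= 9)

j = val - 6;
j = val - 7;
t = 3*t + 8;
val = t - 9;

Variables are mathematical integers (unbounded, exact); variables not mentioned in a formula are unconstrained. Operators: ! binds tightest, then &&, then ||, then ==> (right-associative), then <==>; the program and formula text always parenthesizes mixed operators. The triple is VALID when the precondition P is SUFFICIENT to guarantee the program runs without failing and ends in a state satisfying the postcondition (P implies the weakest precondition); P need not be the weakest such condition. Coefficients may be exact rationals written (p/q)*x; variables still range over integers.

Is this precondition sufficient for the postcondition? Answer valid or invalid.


Working backward. After the program, the postcondition !((3/3)*j + (3*j + t) >= 9) must hold; in canonical form it is !(4*j + t >= 9).
Before val := t - 9: !(4*j + t >= 9)
Before t := 3*t + 8: !(4*j + 3*t >= 1)
Before j := val - 7: !(3*t + 4*val >= 29)
Before j := val - 6: !(3*t + 4*val >= 29)
The weakest precondition is !(3*t + 4*val >= 29).
Check whether (!(4*val >= 26)) && t == 1 implies it.
Every state satisfying the precondition satisfies the weakest precondition: the implication holds.
Answer: valid


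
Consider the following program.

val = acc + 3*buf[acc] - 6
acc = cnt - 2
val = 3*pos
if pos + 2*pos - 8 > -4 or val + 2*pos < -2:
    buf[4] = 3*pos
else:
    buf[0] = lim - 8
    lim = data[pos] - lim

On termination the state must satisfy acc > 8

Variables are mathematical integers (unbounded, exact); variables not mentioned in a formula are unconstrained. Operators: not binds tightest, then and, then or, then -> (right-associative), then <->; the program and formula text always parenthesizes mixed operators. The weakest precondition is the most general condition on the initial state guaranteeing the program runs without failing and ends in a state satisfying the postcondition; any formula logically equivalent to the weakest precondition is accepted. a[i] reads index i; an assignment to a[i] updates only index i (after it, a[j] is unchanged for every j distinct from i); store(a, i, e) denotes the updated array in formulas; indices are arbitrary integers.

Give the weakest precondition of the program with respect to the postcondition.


Working backward. After the program, acc > 8 must hold.
Then branch requires acc > 8; else branch requires acc > 8.
Before the if: ((3*pos > 4 or 2*pos + val < -2) -> acc > 8) and ((not (3*pos > 4 or 2*pos + val < -2)) -> acc > 8)
Before val := 3*pos: ((3*pos > 4 or 5*pos < -2) -> acc > 8) and ((not (3*pos > 4 or 5*pos < -2)) -> acc > 8)
Before acc := cnt - 2: ((3*pos > 4 or 5*pos < -2) -> cnt > 10) and ((not (3*pos > 4 or 5*pos < -2)) -> cnt > 10)
Before val := acc + 3*buf[acc] - 6: ((3*pos > 4 or 5*pos < -2) -> cnt > 10) and ((not (3*pos > 4 or 5*pos < -2)) -> cnt > 10)
Answer: WP = ((3*pos > 4 or 5*pos < -2) -> cnt > 10) and ((not (3*pos > 4 or 5*pos < -2)) -> cnt > 10)


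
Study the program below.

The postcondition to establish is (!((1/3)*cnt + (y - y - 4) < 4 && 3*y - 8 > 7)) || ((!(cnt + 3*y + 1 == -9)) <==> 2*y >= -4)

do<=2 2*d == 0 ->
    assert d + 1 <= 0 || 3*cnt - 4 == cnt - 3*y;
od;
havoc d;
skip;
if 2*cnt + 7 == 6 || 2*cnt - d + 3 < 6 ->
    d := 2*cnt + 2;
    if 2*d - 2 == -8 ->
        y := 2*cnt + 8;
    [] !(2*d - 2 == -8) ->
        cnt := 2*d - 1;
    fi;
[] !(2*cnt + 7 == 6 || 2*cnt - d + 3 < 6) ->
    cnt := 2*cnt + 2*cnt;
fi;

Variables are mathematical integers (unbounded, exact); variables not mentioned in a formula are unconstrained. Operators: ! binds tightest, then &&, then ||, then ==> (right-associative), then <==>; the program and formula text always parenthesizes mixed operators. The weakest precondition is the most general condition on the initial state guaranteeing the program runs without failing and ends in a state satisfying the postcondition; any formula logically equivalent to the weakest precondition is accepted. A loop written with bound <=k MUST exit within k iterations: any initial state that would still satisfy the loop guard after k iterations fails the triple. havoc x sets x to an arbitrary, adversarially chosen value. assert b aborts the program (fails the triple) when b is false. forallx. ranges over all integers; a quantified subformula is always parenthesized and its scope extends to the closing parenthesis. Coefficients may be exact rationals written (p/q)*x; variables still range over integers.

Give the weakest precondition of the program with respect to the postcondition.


Working backward. After the program, the postcondition (!((1/3)*cnt + (y - y - 4) < 4 && 3*y - 8 > 7)) || ((!(cnt + 3*y + 1 == -9)) <==> 2*y >= -4) must hold; in canonical form it is (!((1/3)*cnt < 8 && 3*y > 15)) || ((!(cnt + 3*y == -10)) <==> 2*y >= -4).
Then branch requires (4*cnt == -10 ==> ((!((1/3)*cnt < 8 && 6*cnt > -9)) || ((!(7*cnt == -34)) <==> 4*cnt >= -20))) && ((!(4*cnt == -10)) ==> ((!((4/3)*cnt < 7 && 3*y > 15)) || ((!(4*cnt + 3*y == -13)) <==> 2*y >= -4))); else branch requires (!((4/3)*cnt < 8 && 3*y > 15)) || ((!(4*cnt + 3*y == -10)) <==> 2*y >= -4).
Before the if: ((2*cnt == -1 || 2*cnt < d + 3) ==> ((4*cnt == -10 ==> ((!((1/3)*cnt < 8 && 6*cnt > -9)) || ((!(7*cnt == -34)) <==> 4*cnt >= -20))) && ((!(4*cnt == -10)) ==> ((!((4/3)*cnt < 7 && 3*y > 15)) || ((!(4*cnt + 3*y == -13)) <==> 2*y >= -4))))) && ((!(2*cnt == -1 || 2*cnt < d + 3)) ==> ((!((4/3)*cnt < 8 && 3*y > 15)) || ((!(4*cnt + 3*y == -10)) <==> 2*y >= -4)))
Before skip: ((2*cnt == -1 || 2*cnt < d + 3) ==> ((4*cnt == -10 ==> ((!((1/3)*cnt < 8 && 6*cnt > -9)) || ((!(7*cnt == -34)) <==> 4*cnt >= -20))) && ((!(4*cnt == -10)) ==> ((!((4/3)*cnt < 7 && 3*y > 15)) || ((!(4*cnt + 3*y == -13)) <==> 2*y >= -4))))) && ((!(2*cnt == -1 || 2*cnt < d + 3)) ==> ((!((4/3)*cnt < 8 && 3*y > 15)) || ((!(4*cnt + 3*y == -10)) <==> 2*y >= -4)))
Before havoc d: forall d_1. (((2*cnt == -1 || 2*cnt < d_1 + 3) ==> ((4*cnt == -10 ==> ((!((1/3)*cnt < 8 && 6*cnt > -9)) || ((!(7*cnt == -34)) <==> 4*cnt >= -20))) && ((!(4*cnt == -10)) ==> ((!((4/3)*cnt < 7 && 3*y > 15)) || ((!(4*cnt + 3*y == -13)) <==> 2*y >= -4))))) && ((!(2*cnt == -1 || 2*cnt < d_1 + 3)) ==> ((!((4/3)*cnt < 8 && 3*y > 15)) || ((!(4*cnt + 3*y == -10)) <==> 2*y >= -4))))
Before the loop (bound <=2), unroll the exhaustion recursion (WP_0 = exit-now case; WP_j = one more guarded iteration, up to j = 2):
  WP_0: (!(2*d == 0)) && (forall d_1. (((2*cnt == -1 || 2*cnt < d_1 + 3) ==> ((4*cnt == -10 ==> ((!((1/3)*cnt < 8 && 6*cnt > -9)) || ((!(7*cnt == -34)) <==> 4*cnt >= -20))) && ((!(4*cnt == -10)) ==> ((!((4/3)*cnt < 7 && 3*y > 15)) || ((!(4*cnt + 3*y == -13)) <==> 2*y >= -4))))) && ((!(2*cnt == -1 || 2*cnt < d_1 + 3)) ==> ((!((4/3)*cnt < 8 && 3*y > 15)) || ((!(4*cnt + 3*y == -10)) <==> 2*y >= -4)))))
  WP_1: (2*d == 0 ==> ((d <= -1 || 2*cnt + 3*y == 4) && (!(2*d == 0)) && (forall d_1. (((2*cnt == -1 || 2*cnt < d_1 + 3) ==> ((4*cnt == -10 ==> ((!((1/3)*cnt < 8 && 6*cnt > -9)) || ((!(7*cnt == -34)) <==> 4*cnt >= -20))) && ((!(4*cnt == -10)) ==> ((!((4/3)*cnt < 7 && 3*y > 15)) || ((!(4*cnt + 3*y == -13)) <==> 2*y >= -4))))) && ((!(2*cnt == -1 || 2*cnt < d_1 + 3)) ==> ((!((4/3)*cnt < 8 && 3*y > 15)) || ((!(4*cnt + 3*y == -10)) <==> 2*y >= -4))))))) && ((!(2*d == 0)) ==> (forall d_1. (((2*cnt == -1 || 2*cnt < d_1 + 3) ==> ((4*cnt == -10 ==> ((!((1/3)*cnt < 8 && 6*cnt > -9)) || ((!(7*cnt == -34)) <==> 4*cnt >= -20))) && ((!(4*cnt == -10)) ==> ((!((4/3)*cnt < 7 && 3*y > 15)) || ((!(4*cnt + 3*y == -13)) <==> 2*y >= -4))))) && ((!(2*cnt == -1 || 2*cnt < d_1 + 3)) ==> ((!((4/3)*cnt < 8 && 3*y > 15)) || ((!(4*cnt + 3*y == -10)) <==> 2*y >= -4))))))
  WP_2: (2*d == 0 ==> ((d <= -1 || 2*cnt + 3*y == 4) && (2*d == 0 ==> ((d <= -1 || 2*cnt + 3*y == 4) && (!(2*d == 0)) && (forall d_1. (((2*cnt == -1 || 2*cnt < d_1 + 3) ==> ((4*cnt == -10 ==> ((!((1/3)*cnt < 8 && 6*cnt > -9)) || ((!(7*cnt == -34)) <==> 4*cnt >= -20))) && ((!(4*cnt == -10)) ==> ((!((4/3)*cnt < 7 && 3*y > 15)) || ((!(4*cnt + 3*y == -13)) <==> 2*y >= -4))))) && ((!(2*cnt == -1 || 2*cnt < d_1 + 3)) ==> ((!((4/3)*cnt < 8 && 3*y > 15)) || ((!(4*cnt + 3*y == -10)) <==> 2*y >= -4))))))) && ((!(2*d == 0)) ==> (forall d_1. (((2*cnt == -1 || 2*cnt < d_1 + 3) ==> ((4*cnt == -10 ==> ((!((1/3)*cnt < 8 && 6*cnt > -9)) || ((!(7*cnt == -34)) <==> 4*cnt >= -20))) && ((!(4*cnt == -10)) ==> ((!((4/3)*cnt < 7 && 3*y > 15)) || ((!(4*cnt + 3*y == -13)) <==> 2*y >= -4))))) && ((!(2*cnt == -1 || 2*cnt < d_1 + 3)) ==> ((!((4/3)*cnt < 8 && 3*y > 15)) || ((!(4*cnt + 3*y == -10)) <==> 2*y >= -4)))))))) && ((!(2*d == 0)) ==> (forall d_1. (((2*cnt == -1 || 2*cnt < d_1 + 3) ==> ((4*cnt == -10 ==> ((!((1/3)*cnt < 8 && 6*cnt > -9)) || ((!(7*cnt == -34)) <==> 4*cnt >= -20))) && ((!(4*cnt == -10)) ==> ((!((4/3)*cnt < 7 && 3*y > 15)) || ((!(4*cnt + 3*y == -13)) <==> 2*y >= -4))))) && ((!(2*cnt == -1 || 2*cnt < d_1 + 3)) ==> ((!((4/3)*cnt < 8 && 3*y > 15)) || ((!(4*cnt + 3*y == -10)) <==> 2*y >= -4))))))
So before the loop: (2*d == 0 ==> ((d <= -1 || 2*cnt + 3*y == 4) && (2*d == 0 ==> ((d <= -1 || 2*cnt + 3*y == 4) && (!(2*d == 0)) && (forall d_1. (((2*cnt == -1 || 2*cnt < d_1 + 3) ==> ((4*cnt == -10 ==> ((!((1/3)*cnt < 8 && 6*cnt > -9)) || ((!(7*cnt == -34)) <==> 4*cnt >= -20))) && ((!(4*cnt == -10)) ==> ((!((4/3)*cnt < 7 && 3*y > 15)) || ((!(4*cnt + 3*y == -13)) <==> 2*y >= -4))))) && ((!(2*cnt == -1 || 2*cnt < d_1 + 3)) ==> ((!((4/3)*cnt < 8 && 3*y > 15)) || ((!(4*cnt + 3*y == -10)) <==> 2*y >= -4))))))) && ((!(2*d == 0)) ==> (forall d_1. (((2*cnt == -1 || 2*cnt < d_1 + 3) ==> ((4*cnt == -10 ==> ((!((1/3)*cnt < 8 && 6*cnt > -9)) || ((!(7*cnt == -34)) <==> 4*cnt >= -20))) && ((!(4*cnt == -10)) ==> ((!((4/3)*cnt < 7 && 3*y > 15)) || ((!(4*cnt + 3*y == -13)) <==> 2*y >= -4))))) && ((!(2*cnt == -1 || 2*cnt < d_1 + 3)) ==> ((!((4/3)*cnt < 8 && 3*y > 15)) || ((!(4*cnt + 3*y == -10)) <==> 2*y >= -4)))))))) && ((!(2*d == 0)) ==> (forall d_1. (((2*cnt == -1 || 2*cnt < d_1 + 3) ==> ((4*cnt == -10 ==> ((!((1/3)*cnt < 8 && 6*cnt > -9)) || ((!(7*cnt == -34)) <==> 4*cnt >= -20))) && ((!(4*cnt == -10)) ==> ((!((4/3)*cnt < 7 && 3*y > 15)) || ((!(4*cnt + 3*y == -13)) <==> 2*y >= -4))))) && ((!(2*cnt == -1 || 2*cnt < d_1 + 3)) ==> ((!((4/3)*cnt < 8 && 3*y > 15)) || ((!(4*cnt + 3*y == -10)) <==> 2*y >= -4))))))
Answer: WP = (2*d == 0 ==> ((d <= -1 || 2*cnt + 3*y == 4) && (2*d == 0 ==> ((d <= -1 || 2*cnt + 3*y == 4) && (!(2*d == 0)) && (forall d_1. (((2*cnt == -1 || 2*cnt < d_1 + 3) ==> ((4*cnt == -10 ==> ((!((1/3)*cnt < 8 && 6*cnt > -9)) || ((!(7*cnt == -34)) <==> 4*cnt >= -20))) && ((!(4*cnt == -10)) ==> ((!((4/3)*cnt < 7 && 3*y > 15)) || ((!(4*cnt + 3*y == -13)) <==> 2*y >= -4))))) && ((!(2*cnt == -1 || 2*cnt < d_1 + 3)) ==> ((!((4/3)*cnt < 8 && 3*y > 15)) || ((!(4*cnt + 3*y == -10)) <==> 2*y >= -4))))))) && ((!(2*d == 0)) ==> (forall d_1. (((2*cnt == -1 || 2*cnt < d_1 + 3) ==> ((4*cnt == -10 ==> ((!((1/3)*cnt < 8 && 6*cnt > -9)) || ((!(7*cnt == -34)) <==> 4*cnt >= -20))) && ((!(4*cnt == -10)) ==> ((!((4/3)*cnt < 7 && 3*y > 15)) || ((!(4*cnt + 3*y == -13)) <==> 2*y >= -4))))) && ((!(2*cnt == -1 || 2*cnt < d_1 + 3)) ==> ((!((4/3)*cnt < 8 && 3*y > 15)) || ((!(4*cnt + 3*y == -10)) <==> 2*y >= -4)))))))) && ((!(2*d == 0)) ==> (forall d_1. (((2*cnt == -1 || 2*cnt < d_1 + 3) ==> ((4*cnt == -10 ==> ((!((1/3)*cnt < 8 && 6*cnt > -9)) || ((!(7*cnt == -34)) <==> 4*cnt >= -20))) && ((!(4*cnt == -10)) ==> ((!((4/3)*cnt < 7 && 3*y > 15)) || ((!(4*cnt + 3*y == -13)) <==> 2*y >= -4))))) && ((!(2*cnt == -1 || 2*cnt < d_1 + 3)) ==> ((!((4/3)*cnt < 8 && 3*y > 15)) || ((!(4*cnt + 3*y == -10)) <==> 2*y >= -4))))))
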